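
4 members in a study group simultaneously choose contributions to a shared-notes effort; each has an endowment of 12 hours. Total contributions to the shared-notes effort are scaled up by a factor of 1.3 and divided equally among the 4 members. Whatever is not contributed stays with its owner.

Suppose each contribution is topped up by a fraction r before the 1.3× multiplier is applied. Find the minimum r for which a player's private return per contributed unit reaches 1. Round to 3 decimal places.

With matching at rate r, one contributed unit becomes (1 + r) in the shared-notes effort and returns 1.3 × (1 + r) / 4 to the contributor.
Setting this equal to 1: 1 + r = 4/1.3 = 3.0769.
So the minimum matching rate is r = 3.0769 − 1 = 2.077.

2.077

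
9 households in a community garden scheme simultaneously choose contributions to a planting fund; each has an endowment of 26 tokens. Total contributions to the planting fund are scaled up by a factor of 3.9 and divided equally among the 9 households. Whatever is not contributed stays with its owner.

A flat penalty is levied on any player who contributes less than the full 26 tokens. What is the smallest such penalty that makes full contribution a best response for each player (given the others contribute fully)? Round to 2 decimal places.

Given the others contribute fully, the best deviation is to contribute 0 (any partial contribution still incurs the fine and gives up units whose private return 0.4333 is below 1).
Deviating from 26 to 0 saves 26 tokens but forfeits the deviator's share of the drop in the planting fund: 3.9/9 × 26 = 11.27.
So the deviation gain is 26 − 11.27 = 14.73, and the fine must be at least 14.73 tokens to wipe it out.

14.73 tokens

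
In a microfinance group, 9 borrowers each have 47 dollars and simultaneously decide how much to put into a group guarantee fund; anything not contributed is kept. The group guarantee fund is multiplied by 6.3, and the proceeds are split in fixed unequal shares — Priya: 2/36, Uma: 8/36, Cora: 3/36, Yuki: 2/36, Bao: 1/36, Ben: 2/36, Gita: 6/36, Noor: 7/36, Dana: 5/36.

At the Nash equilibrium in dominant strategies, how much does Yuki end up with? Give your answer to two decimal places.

Player j's private return per contributed unit is 6.3 × (j's share). Contributing is weakly dominant for j when that share is at least 1/6.3 = 0.1587, and contributing 0 is dominant otherwise.
The shares above 0.1587 belong to Uma, Gita and Noor, contributing 47 each; the remaining 6 contribute 0. Total contributed: 141.
Yuki keeps 47 and receives 6.3 × 141 × 2/36 = 49.35 from the group guarantee fund, for a payoff of 96.35.

96.35 dollars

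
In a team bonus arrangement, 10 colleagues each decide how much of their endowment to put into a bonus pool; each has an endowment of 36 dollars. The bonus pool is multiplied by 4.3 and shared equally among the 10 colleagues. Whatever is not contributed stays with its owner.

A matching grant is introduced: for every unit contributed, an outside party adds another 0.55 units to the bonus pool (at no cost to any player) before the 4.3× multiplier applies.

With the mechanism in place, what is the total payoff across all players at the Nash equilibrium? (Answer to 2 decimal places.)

Even with the mechanism, each unit contributed returns only 4.3 × 1.55 / 10 = 0.6665 per unit of net cost, so contributing nothing is still dominant.
At the Nash equilibrium no one contributes; group total payoff = 10 × 36 = 360.

360.00 dollars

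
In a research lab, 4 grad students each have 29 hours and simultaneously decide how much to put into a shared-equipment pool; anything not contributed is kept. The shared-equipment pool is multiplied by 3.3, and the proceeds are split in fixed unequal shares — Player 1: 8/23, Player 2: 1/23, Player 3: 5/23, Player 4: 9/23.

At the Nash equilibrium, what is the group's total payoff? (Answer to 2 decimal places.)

249.40 hours

A player with share s gets back 3.3·s per unit contributed, so full contribution is dominant for anyone with s > 1/3.3 = 0.3030 and zero contribution is dominant for anyone below.
Player 1 and Player 4 clear that bar, contributing 29 each; the remaining 2 contribute 0. Total contributed: 58.
The shared-equipment pool pays out 3.3 × 58 = 191.40 in total (split across the unequal shares, but the aggregate is all that matters for the group sum).
The 2 free-riders keep 29 each, adding 58. Group total = 58 + 191.40 = 249.40.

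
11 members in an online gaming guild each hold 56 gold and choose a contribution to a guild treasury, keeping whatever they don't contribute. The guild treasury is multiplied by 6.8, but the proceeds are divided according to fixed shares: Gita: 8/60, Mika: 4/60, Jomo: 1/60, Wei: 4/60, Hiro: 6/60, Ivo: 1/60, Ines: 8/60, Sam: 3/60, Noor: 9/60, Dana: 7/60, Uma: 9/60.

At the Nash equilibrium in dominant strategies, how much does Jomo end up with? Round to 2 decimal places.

68.69 gold

Each unit j contributes comes back to j as 6.8 × (j's share), so j prefers to contribute only if that share exceeds 1/6.8 = 0.1471; otherwise keeping the unit dominates.
Noor and Uma are above the threshold, contributing 56 each; the remaining 9 contribute 0. Total contributed: 112.
Jomo keeps 56 and receives 6.8 × 112 × 1/60 = 12.69 from the guild treasury, for a payoff of 68.69.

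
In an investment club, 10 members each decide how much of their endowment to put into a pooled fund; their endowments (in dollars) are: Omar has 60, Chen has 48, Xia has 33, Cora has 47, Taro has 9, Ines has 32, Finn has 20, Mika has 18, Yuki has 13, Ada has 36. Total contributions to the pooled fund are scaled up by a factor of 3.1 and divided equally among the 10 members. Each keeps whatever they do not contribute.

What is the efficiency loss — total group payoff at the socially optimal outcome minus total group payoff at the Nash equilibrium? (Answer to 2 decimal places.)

The private return per contributed unit is 3.1/10 = 0.3100 < 1 for every player regardless of endowment, so the Nash equilibrium is zero contribution and the group total is Σ E_j = 60 + 48 + 33 + 47 + 9 + 32 + 20 + 18 + 13 + 36 = 316.
Each contributed unit returns 3.100 to the group, so the social optimum is full contribution by everyone: group total = 3.100 × 316 = 979.60.
Efficiency loss = (3.100 − 1) × 316 = 663.60.

663.60 dollars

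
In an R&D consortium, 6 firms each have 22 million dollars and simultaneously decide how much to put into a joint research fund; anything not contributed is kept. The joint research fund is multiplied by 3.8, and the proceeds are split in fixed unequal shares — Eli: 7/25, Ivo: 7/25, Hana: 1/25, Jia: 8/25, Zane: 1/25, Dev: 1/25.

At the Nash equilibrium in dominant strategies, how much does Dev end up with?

32.03 million dollars

Player j's private return per contributed unit is 3.8 × (j's share). Contributing is weakly dominant for j when that share is at least 1/3.8 = 0.2632, and contributing 0 is dominant otherwise.
The shares above 0.2632 belong to Eli, Ivo and Jia, contributing 22 each; the remaining 3 contribute 0. Total contributed: 66.
Dev keeps 22 and receives 3.8 × 66 × 1/25 = 10.03 from the joint research fund, for a payoff of 32.03.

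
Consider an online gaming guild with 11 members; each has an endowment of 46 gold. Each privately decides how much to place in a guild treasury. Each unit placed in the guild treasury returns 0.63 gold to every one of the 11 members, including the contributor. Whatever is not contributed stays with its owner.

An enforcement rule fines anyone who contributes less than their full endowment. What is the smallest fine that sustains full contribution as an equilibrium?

17.02 gold

Given the others contribute fully, the best deviation is to contribute 0 (any partial contribution still incurs the fine and gives up units whose private return 0.63 is below 1).
Deviating from 46 to 0 saves 46 gold but forfeits the deviator's share of the drop in the guild treasury: 0.63 × 46 = 28.98.
So the deviation gain is 46 − 28.98 = 17.02, and the fine must be at least 17.02 gold to wipe it out.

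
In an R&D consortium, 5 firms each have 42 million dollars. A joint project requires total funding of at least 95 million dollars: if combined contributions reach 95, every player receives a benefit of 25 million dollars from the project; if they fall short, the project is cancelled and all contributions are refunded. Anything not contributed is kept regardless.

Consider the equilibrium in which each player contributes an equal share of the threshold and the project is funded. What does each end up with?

48 million dollars

Equal share of the threshold: 95/5 = 19.
At this profile no one gains by cutting their contribution: any cut drops the total below 95, the project is cancelled, contributions are refunded, and the deviator ends with 42, which is less than 42 − 19 + 25 = 48. Contributing more than 19 just wastes the excess. So contributing exactly 19 is a best response.
Each player's payoff: 42 − 19 + 25 = 48.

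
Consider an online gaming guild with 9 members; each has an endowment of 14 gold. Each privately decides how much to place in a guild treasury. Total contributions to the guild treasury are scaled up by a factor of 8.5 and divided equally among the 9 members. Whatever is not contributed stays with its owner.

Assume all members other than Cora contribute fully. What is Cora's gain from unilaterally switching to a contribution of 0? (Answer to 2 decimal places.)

Switching from a contribution of 14 to 0 lets Cora keep an extra 14 gold, but lowers the guild treasury by 14, which costs Cora their own share of that drop: 8.5/9 × 14 = 13.22.
Net gain = 14 − 13.22 = 0.78. The private return per contributed unit (0.9444) is below 1, so free-riding is indeed the best response regardless of what the others do.

0.78 gold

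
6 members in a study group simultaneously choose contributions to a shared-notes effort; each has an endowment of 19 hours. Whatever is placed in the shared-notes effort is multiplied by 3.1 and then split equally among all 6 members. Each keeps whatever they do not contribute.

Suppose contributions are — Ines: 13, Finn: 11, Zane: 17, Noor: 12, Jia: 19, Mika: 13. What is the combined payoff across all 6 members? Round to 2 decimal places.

Total contributed: 13 + 11 + 17 + 12 + 19 + 13 = 85; total kept: 6 × 19 − 85 = 29.
The shared-notes effort pays out 3.1 × 85 = 263.50 in aggregate.
Group total = 29 + 263.50 = 292.50.

292.50 hours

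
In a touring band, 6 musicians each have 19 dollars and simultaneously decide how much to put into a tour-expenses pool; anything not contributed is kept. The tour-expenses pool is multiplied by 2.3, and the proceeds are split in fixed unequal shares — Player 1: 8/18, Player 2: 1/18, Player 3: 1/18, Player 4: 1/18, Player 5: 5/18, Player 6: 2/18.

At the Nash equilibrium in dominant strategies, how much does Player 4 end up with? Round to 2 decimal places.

21.43 dollars

Each unit j contributes comes back to j as 2.3 × (j's share), so j prefers to contribute only if that share exceeds 1/2.3 = 0.4348; otherwise keeping the unit dominates.
Only Player 1 (8/18) clears that bar, contributing 19; the remaining 5 contribute 0. Total contributed: 19.
Player 4 keeps 19 and receives 2.3 × 19 × 1/18 = 2.43 from the tour-expenses pool, for a payoff of 21.43.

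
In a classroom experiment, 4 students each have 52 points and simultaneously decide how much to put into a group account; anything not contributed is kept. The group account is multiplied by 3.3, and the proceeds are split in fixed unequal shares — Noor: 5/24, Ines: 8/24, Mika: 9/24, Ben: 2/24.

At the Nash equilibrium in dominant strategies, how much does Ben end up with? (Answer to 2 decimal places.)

80.60 points

Player j's private return per contributed unit is 3.3 × (j's share). Contributing is weakly dominant for j when that share is at least 1/3.3 = 0.3030, and contributing 0 is dominant otherwise.
The shares above 0.3030 belong to Ines and Mika, contributing 52 each; the remaining 2 contribute 0. Total contributed: 104.
Ben keeps 52 and receives 3.3 × 104 × 2/24 = 28.60 from the group account, for a payoff of 80.60.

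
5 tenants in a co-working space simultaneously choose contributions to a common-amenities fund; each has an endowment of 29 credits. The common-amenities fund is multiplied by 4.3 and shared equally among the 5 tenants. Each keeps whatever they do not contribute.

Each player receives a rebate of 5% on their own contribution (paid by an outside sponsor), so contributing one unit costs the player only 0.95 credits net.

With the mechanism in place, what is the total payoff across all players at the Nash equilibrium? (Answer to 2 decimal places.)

145.00 credits

Even with the mechanism, each unit contributed returns only (4.3/5) / 0.95 = 0.9053 per unit of net cost, so contributing nothing is still dominant.
At the Nash equilibrium no one contributes; group total payoff = 5 × 29 = 145.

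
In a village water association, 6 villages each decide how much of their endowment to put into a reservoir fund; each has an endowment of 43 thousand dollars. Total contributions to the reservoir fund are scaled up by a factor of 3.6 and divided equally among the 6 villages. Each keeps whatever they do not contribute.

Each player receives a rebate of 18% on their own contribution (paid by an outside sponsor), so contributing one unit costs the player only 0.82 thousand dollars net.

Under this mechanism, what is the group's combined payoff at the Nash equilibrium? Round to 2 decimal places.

Even with the mechanism, each unit contributed returns only (3.6/6) / 0.82 = 0.7317 per unit of net cost, so contributing nothing is still dominant.
Everyone keeps their endowment and the group total is 6 × 43 = 258.

258.00 thousand dollars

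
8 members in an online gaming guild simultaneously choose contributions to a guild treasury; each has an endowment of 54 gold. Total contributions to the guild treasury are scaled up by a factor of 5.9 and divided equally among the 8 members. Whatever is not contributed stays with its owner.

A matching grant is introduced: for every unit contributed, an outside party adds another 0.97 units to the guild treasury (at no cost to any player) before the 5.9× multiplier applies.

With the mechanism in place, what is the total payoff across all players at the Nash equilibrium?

5021.14 gold

Under the mechanism each unit contributed yields 5.9 × 1.97 / 8 = 1.4529 back to its contributor per unit of net cost, which exceeds 1, making full contribution the dominant choice for everyone.
So the Nash equilibrium is full contribution by all 8; the group earns 5.9 × 1.97 × 432 = 5021.14.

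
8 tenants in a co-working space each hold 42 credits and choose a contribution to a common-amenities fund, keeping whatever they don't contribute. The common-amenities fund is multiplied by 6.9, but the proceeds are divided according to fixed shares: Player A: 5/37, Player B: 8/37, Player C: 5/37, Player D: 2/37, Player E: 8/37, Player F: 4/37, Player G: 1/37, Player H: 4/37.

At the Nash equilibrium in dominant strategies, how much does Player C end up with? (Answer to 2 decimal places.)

For player j, contributing a unit is worthwhile iff 6.9 × (j's share) ≥ 1, i.e. iff j's share is at least 0.1449.
The shares above 0.1449 belong to Player B and Player E, contributing 42 each; the remaining 6 contribute 0. Total contributed: 84.
Player C keeps 42 and receives 6.9 × 84 × 5/37 = 78.32 from the common-amenities fund, for a payoff of 120.32.

120.32 credits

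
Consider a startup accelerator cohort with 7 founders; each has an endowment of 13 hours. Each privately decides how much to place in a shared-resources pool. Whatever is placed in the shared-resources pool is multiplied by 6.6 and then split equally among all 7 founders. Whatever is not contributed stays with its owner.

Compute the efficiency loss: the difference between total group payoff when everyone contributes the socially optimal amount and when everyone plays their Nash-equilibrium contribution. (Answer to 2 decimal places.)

Each contributed unit returns 6.6/7 = 0.9429 to its contributor — below 1 — so contributing 0 is dominant for every player. At the Nash equilibrium everyone keeps their 13, and the group total is 7 × 13 = 91.
Each contributed unit returns 6.600 to the group as a whole (0.9429 to each of 7 players), which exceeds 1, so the social optimum is full contribution: group total = 6.600 × 91 = 600.60.
Efficiency loss = 600.60 − 91 = 509.60.

509.60 hours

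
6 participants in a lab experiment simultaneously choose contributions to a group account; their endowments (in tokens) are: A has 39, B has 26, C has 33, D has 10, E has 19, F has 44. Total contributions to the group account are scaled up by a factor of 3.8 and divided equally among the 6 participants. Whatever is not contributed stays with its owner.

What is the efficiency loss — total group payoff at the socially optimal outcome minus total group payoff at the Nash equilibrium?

478.80 tokens

The private return per contributed unit is 3.8/6 = 0.6333 < 1 for every player regardless of endowment, so the Nash equilibrium is zero contribution and the group total is Σ E_j = 39 + 26 + 33 + 10 + 19 + 44 = 171.
Each contributed unit returns 3.800 to the group, so the social optimum is full contribution by everyone: group total = 3.800 × 171 = 649.80.
Efficiency loss = (3.800 − 1) × 171 = 478.80.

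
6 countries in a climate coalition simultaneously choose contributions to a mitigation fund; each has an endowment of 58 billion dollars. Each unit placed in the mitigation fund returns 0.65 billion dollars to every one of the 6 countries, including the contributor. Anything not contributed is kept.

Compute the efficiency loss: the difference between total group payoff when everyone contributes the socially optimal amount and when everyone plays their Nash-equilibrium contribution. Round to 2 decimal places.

The private return per contributed unit is 0.65 < 1, so contributing 0 is dominant for every player. At the Nash equilibrium everyone keeps their 58, and the group total is 6 × 58 = 348.
Each contributed unit returns 3.900 to the group as a whole (0.65 to each of 6 players), which exceeds 1, so the social optimum is full contribution: group total = 3.900 × 348 = 1357.20.
Efficiency loss = 1357.20 − 348 = 1009.20.

1009.20 billion dollars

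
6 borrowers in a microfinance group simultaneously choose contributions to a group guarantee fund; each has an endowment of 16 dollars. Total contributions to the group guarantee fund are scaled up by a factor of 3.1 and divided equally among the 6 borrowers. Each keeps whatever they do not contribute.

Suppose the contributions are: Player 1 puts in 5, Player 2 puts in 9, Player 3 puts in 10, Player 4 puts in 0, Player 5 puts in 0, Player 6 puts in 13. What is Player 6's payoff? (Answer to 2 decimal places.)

Total contributed: 5 + 9 + 10 + 0 + 0 + 13 = 37.
Each receives 3.1 × 37 / 6 = 19.12 from the group guarantee fund.
Player 6 keeps 16 − 13 = 3, so Player 6's payoff is 3 + 19.12 = 22.12.

22.12 dollars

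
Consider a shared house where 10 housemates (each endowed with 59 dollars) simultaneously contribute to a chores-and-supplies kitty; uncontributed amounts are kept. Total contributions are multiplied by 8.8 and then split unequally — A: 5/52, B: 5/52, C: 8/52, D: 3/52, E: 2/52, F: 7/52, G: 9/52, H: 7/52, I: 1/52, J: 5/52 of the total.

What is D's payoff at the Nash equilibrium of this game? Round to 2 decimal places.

178.82 dollars

A player with share s gets back 8.8·s per unit contributed, so full contribution is dominant for anyone with s > 1/8.8 = 0.1136 and zero contribution is dominant for anyone below.
C, F, G and H clear that bar, contributing 59 each; the remaining 6 contribute 0. Total contributed: 236.
D keeps 59 and receives 8.8 × 236 × 3/52 = 119.82 from the chores-and-supplies kitty, for a payoff of 178.82.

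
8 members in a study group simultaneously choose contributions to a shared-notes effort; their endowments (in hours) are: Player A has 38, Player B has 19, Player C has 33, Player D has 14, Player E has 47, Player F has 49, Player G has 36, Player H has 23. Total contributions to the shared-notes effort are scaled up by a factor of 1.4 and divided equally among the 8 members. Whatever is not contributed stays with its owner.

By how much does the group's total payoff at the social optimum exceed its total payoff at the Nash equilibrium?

103.60 hours

The private return per contributed unit is 1.4/8 = 0.1750 < 1 for every player regardless of endowment, so the Nash equilibrium is zero contribution and the group total is Σ E_j = 38 + 19 + 33 + 14 + 47 + 49 + 36 + 23 = 259.
Each contributed unit returns 1.400 to the group, so the social optimum is full contribution by everyone: group total = 1.400 × 259 = 362.60.
Efficiency loss = (1.400 − 1) × 259 = 103.60.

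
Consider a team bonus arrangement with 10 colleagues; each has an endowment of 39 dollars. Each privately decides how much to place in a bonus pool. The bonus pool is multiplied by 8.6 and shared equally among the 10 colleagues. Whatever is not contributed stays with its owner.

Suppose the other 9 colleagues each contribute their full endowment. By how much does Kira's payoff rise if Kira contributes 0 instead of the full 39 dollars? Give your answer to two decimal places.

5.46 dollars

Switching from a contribution of 39 to 0 lets Kira keep an extra 39 dollars, but lowers the bonus pool by 39, which costs Kira their own share of that drop: 8.6/10 × 39 = 33.54.
Net gain = 39 − 33.54 = 5.46. The private return per contributed unit (0.8600) is below 1, so free-riding is indeed the best response regardless of what the others do.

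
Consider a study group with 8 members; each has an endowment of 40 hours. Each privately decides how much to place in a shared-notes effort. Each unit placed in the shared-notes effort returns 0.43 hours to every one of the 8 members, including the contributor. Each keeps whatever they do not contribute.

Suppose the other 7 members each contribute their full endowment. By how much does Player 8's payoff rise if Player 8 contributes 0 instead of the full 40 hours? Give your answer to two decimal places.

Switching from a contribution of 40 to 0 lets Player 8 keep an extra 40 hours, but lowers the shared-notes effort by 40, which costs Player 8 their own share of that drop: 0.43 × 40 = 17.20.
Net gain = 40 − 17.20 = 22.80. The private return per contributed unit (0.43) is below 1, so free-riding is indeed the best response regardless of what the others do.

22.80 hours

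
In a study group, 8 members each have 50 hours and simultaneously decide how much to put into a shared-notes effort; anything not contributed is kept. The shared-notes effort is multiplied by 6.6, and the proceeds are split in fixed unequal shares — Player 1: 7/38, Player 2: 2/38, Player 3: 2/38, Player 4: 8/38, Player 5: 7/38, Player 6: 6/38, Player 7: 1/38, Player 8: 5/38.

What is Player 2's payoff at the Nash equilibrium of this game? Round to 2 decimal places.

A player with share s gets back 6.6·s per unit contributed, so full contribution is dominant for anyone with s > 1/6.6 = 0.1515 and zero contribution is dominant for anyone below.
Player 1, Player 4, Player 5 and Player 6 are above the threshold, contributing 50 each; the remaining 4 contribute 0. Total contributed: 200.
Player 2 keeps 50 and receives 6.6 × 200 × 2/38 = 69.47 from the shared-notes effort, for a payoff of 119.47.

119.47 hours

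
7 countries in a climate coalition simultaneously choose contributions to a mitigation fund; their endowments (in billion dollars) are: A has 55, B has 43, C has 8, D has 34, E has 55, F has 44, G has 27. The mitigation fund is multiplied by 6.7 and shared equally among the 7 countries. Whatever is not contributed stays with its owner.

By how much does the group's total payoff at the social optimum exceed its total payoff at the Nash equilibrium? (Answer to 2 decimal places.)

1516.20 billion dollars

The private return per contributed unit is 6.7/7 = 0.9571 < 1 for every player regardless of endowment, so the Nash equilibrium is zero contribution and the group total is Σ E_j = 55 + 43 + 8 + 34 + 55 + 44 + 27 = 266.
Each contributed unit returns 6.700 to the group, so the social optimum is full contribution by everyone: group total = 6.700 × 266 = 1782.20.
Efficiency loss = (6.700 − 1) × 266 = 1516.20.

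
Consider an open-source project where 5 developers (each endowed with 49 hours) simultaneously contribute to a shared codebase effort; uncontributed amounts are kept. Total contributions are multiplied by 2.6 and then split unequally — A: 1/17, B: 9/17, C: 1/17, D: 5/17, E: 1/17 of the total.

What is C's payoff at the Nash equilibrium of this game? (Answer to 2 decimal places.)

56.49 hours

For player j, contributing a unit is worthwhile iff 2.6 × (j's share) ≥ 1, i.e. iff j's share is at least 0.3846.
B alone (share 9/17) is above the threshold, contributing 49; the remaining 4 contribute 0. Total contributed: 49.
C keeps 49 and receives 2.6 × 49 × 1/17 = 7.49 from the shared codebase effort, for a payoff of 56.49.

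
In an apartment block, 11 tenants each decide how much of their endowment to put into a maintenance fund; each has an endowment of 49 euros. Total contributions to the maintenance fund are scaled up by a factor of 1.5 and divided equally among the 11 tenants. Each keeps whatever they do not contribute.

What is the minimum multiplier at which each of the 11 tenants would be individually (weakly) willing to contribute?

A contributed unit returns (multiplier)/11 to its contributor.
This reaches 1 exactly when the multiplier is 11.

11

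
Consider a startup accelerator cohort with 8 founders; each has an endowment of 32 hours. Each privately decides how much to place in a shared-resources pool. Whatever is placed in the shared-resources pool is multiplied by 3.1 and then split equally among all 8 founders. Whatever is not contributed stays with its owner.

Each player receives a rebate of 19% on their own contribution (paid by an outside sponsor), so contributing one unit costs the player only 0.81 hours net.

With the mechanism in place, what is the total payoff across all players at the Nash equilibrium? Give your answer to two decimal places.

256.00 hours

The effective private return is (3.1/8) / 0.81 = 0.4784, which is still under 1, so the mechanism doesn't change anyone's dominant strategy: zero contribution.
At the Nash equilibrium no one contributes; group total payoff = 8 × 32 = 256.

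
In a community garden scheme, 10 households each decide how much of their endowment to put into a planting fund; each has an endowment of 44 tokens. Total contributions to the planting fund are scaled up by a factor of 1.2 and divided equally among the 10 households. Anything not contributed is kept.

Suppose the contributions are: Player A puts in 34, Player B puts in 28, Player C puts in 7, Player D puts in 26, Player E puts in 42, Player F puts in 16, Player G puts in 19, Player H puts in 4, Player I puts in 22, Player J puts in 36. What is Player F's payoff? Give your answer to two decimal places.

56.08 tokens

Total contributed: 34 + 28 + 7 + 26 + 42 + 16 + 19 + 4 + 22 + 36 = 234.
Each receives 1.2 × 234 / 10 = 28.08 from the planting fund.
Player F keeps 44 − 16 = 28, so Player F's payoff is 28 + 28.08 = 56.08.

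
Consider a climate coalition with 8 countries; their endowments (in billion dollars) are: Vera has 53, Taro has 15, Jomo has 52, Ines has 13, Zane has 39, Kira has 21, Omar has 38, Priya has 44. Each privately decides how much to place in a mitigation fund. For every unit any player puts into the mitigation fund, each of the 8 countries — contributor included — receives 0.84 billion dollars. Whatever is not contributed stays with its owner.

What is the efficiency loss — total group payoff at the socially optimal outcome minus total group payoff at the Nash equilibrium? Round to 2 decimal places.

1573.00 billion dollars

The private return per contributed unit is 0.84 < 1 for everyone, so the Nash equilibrium is zero contribution and the group total is Σ E_j = 53 + 15 + 52 + 13 + 39 + 21 + 38 + 44 = 275.
Each contributed unit returns 6.720 to the group, so the social optimum is full contribution by everyone: group total = 6.720 × 275 = 1848.00.
Efficiency loss = (6.720 − 1) × 275 = 1573.00.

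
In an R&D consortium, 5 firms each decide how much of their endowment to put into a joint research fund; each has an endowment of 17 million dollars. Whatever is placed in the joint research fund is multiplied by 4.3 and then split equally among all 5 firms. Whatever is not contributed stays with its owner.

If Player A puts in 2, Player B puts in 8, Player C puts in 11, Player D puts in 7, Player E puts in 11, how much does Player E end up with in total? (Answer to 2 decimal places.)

39.54 million dollars

Total contributed: 2 + 8 + 11 + 7 + 11 = 39.
Each receives 4.3 × 39 / 5 = 33.54 from the joint research fund.
Player E keeps 17 − 11 = 6, so Player E's payoff is 6 + 33.54 = 39.54.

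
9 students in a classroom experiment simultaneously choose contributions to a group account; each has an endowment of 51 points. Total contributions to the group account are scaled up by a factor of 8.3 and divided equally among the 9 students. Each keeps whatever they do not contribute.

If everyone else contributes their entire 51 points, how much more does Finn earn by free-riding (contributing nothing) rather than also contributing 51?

Switching from a contribution of 51 to 0 lets Finn keep an extra 51 points, but lowers the group account by 51, which costs Finn their own share of that drop: 8.3/9 × 51 = 47.03.
Net gain = 51 − 47.03 = 3.97. The private return per contributed unit (0.9222) is below 1, so free-riding is indeed the best response regardless of what the others do.

3.97 points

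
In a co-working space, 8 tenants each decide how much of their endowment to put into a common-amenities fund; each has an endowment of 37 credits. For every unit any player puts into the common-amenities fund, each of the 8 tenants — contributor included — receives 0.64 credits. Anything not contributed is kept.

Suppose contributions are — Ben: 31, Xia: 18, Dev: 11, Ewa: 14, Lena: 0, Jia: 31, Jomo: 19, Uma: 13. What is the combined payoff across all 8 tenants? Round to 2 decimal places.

860.44 credits

Total contributed: 31 + 18 + 11 + 14 + 0 + 31 + 19 + 13 = 137; total kept: 8 × 37 − 137 = 159.
The common-amenities fund pays out 0.64 × 8 × 137 = 701.44 in aggregate.
Group total = 159 + 701.44 = 860.44.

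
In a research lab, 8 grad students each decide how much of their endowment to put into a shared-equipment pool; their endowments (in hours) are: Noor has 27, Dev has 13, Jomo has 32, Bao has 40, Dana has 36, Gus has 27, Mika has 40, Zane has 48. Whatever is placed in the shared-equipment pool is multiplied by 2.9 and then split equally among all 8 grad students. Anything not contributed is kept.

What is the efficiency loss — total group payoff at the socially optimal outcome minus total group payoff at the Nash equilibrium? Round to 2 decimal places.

499.70 hours

The private return per contributed unit is 2.9/8 = 0.3625 < 1 for every player regardless of endowment, so the Nash equilibrium is zero contribution and the group total is Σ E_j = 27 + 13 + 32 + 40 + 36 + 27 + 40 + 48 = 263.
Each contributed unit returns 2.900 to the group, so the social optimum is full contribution by everyone: group total = 2.900 × 263 = 762.70.
Efficiency loss = (2.900 − 1) × 263 = 499.70.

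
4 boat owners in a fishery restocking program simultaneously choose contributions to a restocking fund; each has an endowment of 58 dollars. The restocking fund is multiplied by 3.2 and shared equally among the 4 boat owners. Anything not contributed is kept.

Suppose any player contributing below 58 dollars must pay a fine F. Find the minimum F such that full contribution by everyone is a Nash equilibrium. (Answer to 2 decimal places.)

11.60 dollars

Given the others contribute fully, the best deviation is to contribute 0 (any partial contribution still incurs the fine and gives up units whose private return 0.8000 is below 1).
Deviating from 58 to 0 saves 58 dollars but forfeits the deviator's share of the drop in the restocking fund: 3.2/4 × 58 = 46.40.
So the deviation gain is 58 − 46.40 = 11.60, and the fine must be at least 11.60 dollars to wipe it out.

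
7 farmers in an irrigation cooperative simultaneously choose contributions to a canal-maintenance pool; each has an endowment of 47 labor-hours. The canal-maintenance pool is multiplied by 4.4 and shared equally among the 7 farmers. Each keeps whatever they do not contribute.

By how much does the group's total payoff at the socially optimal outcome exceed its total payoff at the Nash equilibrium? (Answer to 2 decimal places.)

Each contributed unit returns 4.4/7 = 0.6286 to its contributor — below 1 — so contributing 0 is dominant for every player. At the Nash equilibrium everyone keeps their 47, and the group total is 7 × 47 = 329.
Each contributed unit returns 4.400 to the group as a whole (0.6286 to each of 7 players), which exceeds 1, so the social optimum is full contribution: group total = 4.400 × 329 = 1447.60.
Efficiency loss = 1447.60 − 329 = 1118.60.

1118.60 labor-hours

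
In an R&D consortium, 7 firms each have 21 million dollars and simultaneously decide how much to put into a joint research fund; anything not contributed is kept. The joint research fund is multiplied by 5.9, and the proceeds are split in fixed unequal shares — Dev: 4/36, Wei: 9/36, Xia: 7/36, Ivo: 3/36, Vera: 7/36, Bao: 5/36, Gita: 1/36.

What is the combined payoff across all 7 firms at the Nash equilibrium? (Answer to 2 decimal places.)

Each unit j contributes comes back to j as 5.9 × (j's share), so j prefers to contribute only if that share exceeds 1/5.9 = 0.1695; otherwise keeping the unit dominates.
Wei, Xia and Vera clear that bar, contributing 21 each; the remaining 4 contribute 0. Total contributed: 63.
The joint research fund pays out 5.9 × 63 = 371.70 in total (split across the unequal shares, but the aggregate is all that matters for the group sum).
The 4 free-riders keep 21 each, adding 84. Group total = 84 + 371.70 = 455.70.

455.70 million dollars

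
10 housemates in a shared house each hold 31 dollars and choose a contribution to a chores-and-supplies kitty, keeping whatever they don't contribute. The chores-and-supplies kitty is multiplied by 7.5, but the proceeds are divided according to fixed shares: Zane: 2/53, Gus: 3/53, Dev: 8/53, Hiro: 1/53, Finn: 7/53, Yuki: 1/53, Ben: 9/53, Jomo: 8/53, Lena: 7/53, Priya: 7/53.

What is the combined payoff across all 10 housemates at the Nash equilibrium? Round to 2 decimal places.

Player j's private return per contributed unit is 7.5 × (j's share). Contributing is weakly dominant for j when that share is at least 1/7.5 = 0.1333, and contributing 0 is dominant otherwise.
Dev, Ben and Jomo clear that bar, contributing 31 each; the remaining 7 contribute 0. Total contributed: 93.
The chores-and-supplies kitty pays out 7.5 × 93 = 697.50 in total (split across the unequal shares, but the aggregate is all that matters for the group sum).
The 7 free-riders keep 31 each, adding 217. Group total = 217 + 697.50 = 914.50.

914.50 dollars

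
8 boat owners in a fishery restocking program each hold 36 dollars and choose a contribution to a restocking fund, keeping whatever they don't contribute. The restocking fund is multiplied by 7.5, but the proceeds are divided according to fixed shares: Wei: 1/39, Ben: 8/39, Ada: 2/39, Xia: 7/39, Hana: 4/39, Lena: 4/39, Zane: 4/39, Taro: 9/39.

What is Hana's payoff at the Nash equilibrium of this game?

119.08 dollars

Player j's private return per contributed unit is 7.5 × (j's share). Contributing is weakly dominant for j when that share is at least 1/7.5 = 0.1333, and contributing 0 is dominant otherwise.
The shares above 0.1333 belong to Ben, Xia and Taro, contributing 36 each; the remaining 5 contribute 0. Total contributed: 108.
Hana keeps 36 and receives 7.5 × 108 × 4/39 = 83.08 from the restocking fund, for a payoff of 119.08.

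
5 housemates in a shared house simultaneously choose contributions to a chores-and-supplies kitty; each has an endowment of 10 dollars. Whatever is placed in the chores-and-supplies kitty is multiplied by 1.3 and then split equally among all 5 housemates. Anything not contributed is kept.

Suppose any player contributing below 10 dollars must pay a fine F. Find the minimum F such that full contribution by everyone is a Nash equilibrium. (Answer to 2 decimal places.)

7.40 dollars

Given the others contribute fully, the best deviation is to contribute 0 (any partial contribution still incurs the fine and gives up units whose private return 0.2600 is below 1).
Deviating from 10 to 0 saves 10 dollars but forfeits the deviator's share of the drop in the chores-and-supplies kitty: 1.3/5 × 10 = 2.60.
So the deviation gain is 10 − 2.60 = 7.40, and the fine must be at least 7.40 dollars to wipe it out.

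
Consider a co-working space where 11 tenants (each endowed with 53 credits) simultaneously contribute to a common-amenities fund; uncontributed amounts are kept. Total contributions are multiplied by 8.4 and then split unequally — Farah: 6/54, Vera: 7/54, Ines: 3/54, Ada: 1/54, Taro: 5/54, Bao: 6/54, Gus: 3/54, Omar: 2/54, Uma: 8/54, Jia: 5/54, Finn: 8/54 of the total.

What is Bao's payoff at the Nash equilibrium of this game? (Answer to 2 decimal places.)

201.40 credits

For player j, contributing a unit is worthwhile iff 8.4 × (j's share) ≥ 1, i.e. iff j's share is at least 0.1190.
The shares above 0.1190 belong to Vera, Uma and Finn, contributing 53 each; the remaining 8 contribute 0. Total contributed: 159.
Bao keeps 53 and receives 8.4 × 159 × 6/54 = 148.40 from the common-amenities fund, for a payoff of 201.40.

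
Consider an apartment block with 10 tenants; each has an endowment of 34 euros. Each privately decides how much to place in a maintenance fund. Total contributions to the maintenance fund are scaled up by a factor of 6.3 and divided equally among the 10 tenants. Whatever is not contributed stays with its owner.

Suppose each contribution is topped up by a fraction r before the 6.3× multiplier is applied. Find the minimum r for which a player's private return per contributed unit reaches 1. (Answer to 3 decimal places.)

With matching at rate r, one contributed unit becomes (1 + r) in the maintenance fund and returns 6.3 × (1 + r) / 10 to the contributor.
Setting this equal to 1: 1 + r = 10/6.3 = 1.5873.
So the minimum matching rate is r = 1.5873 − 1 = 0.587.

0.587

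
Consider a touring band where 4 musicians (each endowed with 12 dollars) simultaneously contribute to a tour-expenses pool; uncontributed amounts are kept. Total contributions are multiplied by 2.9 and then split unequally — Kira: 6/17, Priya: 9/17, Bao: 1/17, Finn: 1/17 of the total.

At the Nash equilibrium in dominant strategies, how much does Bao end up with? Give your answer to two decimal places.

Player j's private return per contributed unit is 2.9 × (j's share). Contributing is weakly dominant for j when that share is at least 1/2.9 = 0.3448, and contributing 0 is dominant otherwise.
Kira and Priya are above the threshold, contributing 12 each; the remaining 2 contribute 0. Total contributed: 24.
Bao keeps 12 and receives 2.9 × 24 × 1/17 = 4.09 from the tour-expenses pool, for a payoff of 16.09.

16.09 dollars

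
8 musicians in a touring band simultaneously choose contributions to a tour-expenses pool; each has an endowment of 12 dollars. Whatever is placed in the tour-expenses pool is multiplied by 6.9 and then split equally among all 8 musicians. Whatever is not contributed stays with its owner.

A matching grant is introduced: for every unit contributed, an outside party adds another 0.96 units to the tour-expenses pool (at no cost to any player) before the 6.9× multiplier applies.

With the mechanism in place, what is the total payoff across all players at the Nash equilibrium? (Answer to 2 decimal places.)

The effective private return per unit is now 6.9 × 1.96 / 8 = 1.6905 > 1, so every player's dominant strategy flips to full contribution.
At the Nash equilibrium everyone contributes 12. Group total payoff = 6.9 × 1.96 × 96 = 1298.30.

1298.30 dollars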